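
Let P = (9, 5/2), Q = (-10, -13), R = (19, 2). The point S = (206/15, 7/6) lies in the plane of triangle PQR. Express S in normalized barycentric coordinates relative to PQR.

(1/3, 1/15, 3/5)

Signed area of the reference triangle: [PQR] = ½·(9·(-13−2) + (-10)·(2−(5/2)) + 19·(5/2−(-13))) = ½·(-135 + 5 + 589/2) = 329/4.
[SQR] = ½·((206/15)·(-13−2) + (-10)·(2−(7/6)) + 19·(7/6−(-13))) = ½·(-206 − 25/3 + 1615/6) = 329/12, so the P-coordinate is (329/12)/(329/4) = 1/3.
[PSR] = ½·(9·(7/6−2) + (206/15)·(2−(5/2)) + 19·(5/2−(7/6))) = ½·(-15/2 − 103/15 + 76/3) = 329/60, so the Q-coordinate is 1/15.
[PQS] = ½·(9·(-13−(7/6)) + (-10)·(7/6−(5/2)) + (206/15)·(5/2−(-13))) = ½·(-255/2 + 40/3 + 3193/15) = 987/20, so the R-coordinate is 3/5.
Check: 1/3 + 1/15 + 3/5 = 1.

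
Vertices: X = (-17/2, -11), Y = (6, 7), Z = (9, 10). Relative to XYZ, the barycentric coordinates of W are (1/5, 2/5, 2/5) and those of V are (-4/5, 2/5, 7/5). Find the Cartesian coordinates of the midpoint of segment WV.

Barycentric coordinates of the midpoint are the average: (-3/10, 2/5, 9/10).
Converting: (-3/10)·X + (2/5)·Y + (9/10)·Z = (261/20, 151/10).

(261/20, 151/10)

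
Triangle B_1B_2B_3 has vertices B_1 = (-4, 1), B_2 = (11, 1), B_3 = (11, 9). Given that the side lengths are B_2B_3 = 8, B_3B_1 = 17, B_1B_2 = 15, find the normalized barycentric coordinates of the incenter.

(1/5, 17/40, 3/8)

The incenter has barycentric coordinates proportional to the opposite side lengths: (8 : 17 : 15).
Normalizing by 8+17+15 = 40 gives (1/5, 17/40, 3/8).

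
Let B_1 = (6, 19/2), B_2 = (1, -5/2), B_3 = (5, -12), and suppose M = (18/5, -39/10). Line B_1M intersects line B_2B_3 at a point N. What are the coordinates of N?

Barycentric coordinates of M with respect to B_1B_2B_3: (1/5, 2/5, 2/5).
On side B_2B_3 the B_1-coordinate is zero; dropping M's B_1-weight 1/5 and renormalizing the remaining 2/5 : 2/5 gives weights 1/2, 1/2 on B_2, B_3.
N = (1/2)·(1, -5/2) + (1/2)·(5, -12) = (3, -29/4).

(3, -29/4)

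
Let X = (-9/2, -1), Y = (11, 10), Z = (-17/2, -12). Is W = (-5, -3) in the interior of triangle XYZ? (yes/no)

Barycentric coordinates of W: (197/253, 5/253, 51/253).
The three coordinates are positive, positive, positive; a point is interior exactly when all three are positive.

yes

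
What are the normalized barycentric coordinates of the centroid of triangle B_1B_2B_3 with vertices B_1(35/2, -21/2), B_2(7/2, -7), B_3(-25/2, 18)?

The centroid is the average of the vertices, so each weight is 1/3.

(1/3, 1/3, 1/3)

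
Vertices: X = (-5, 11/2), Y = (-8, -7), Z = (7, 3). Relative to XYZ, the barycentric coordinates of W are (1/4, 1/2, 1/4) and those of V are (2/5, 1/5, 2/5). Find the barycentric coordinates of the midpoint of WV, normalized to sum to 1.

(13/40, 7/20, 13/40)

Since both coordinate triples sum to 1, the midpoint's barycentrics are the componentwise average.
(1/4+2/5)/2 = 13/40; similarly 7/20 and 13/40.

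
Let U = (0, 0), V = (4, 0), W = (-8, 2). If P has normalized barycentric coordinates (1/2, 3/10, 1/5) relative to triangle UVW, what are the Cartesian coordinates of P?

P = (1/2)·U + (3/10)·V + (1/5)·W.
x-coordinate: (1/2)·0 + (3/10)·4 + (1/5)·(-8) = -2/5.
y-coordinate: (1/2)·0 + (3/10)·0 + (1/5)·2 = 2/5.

(-2/5, 2/5)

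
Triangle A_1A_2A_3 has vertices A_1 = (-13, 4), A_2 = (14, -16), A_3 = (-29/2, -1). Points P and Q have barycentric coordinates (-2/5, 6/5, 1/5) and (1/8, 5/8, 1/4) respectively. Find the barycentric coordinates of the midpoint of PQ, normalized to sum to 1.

(-11/80, 73/80, 9/40)

Since both coordinate triples sum to 1, the midpoint's barycentrics are the componentwise average.
(-2/5+1/8)/2 = -11/80; similarly 73/80 and 9/40.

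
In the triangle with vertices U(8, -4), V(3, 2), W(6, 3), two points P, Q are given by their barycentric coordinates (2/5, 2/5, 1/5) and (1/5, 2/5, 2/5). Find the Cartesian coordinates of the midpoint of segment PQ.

Barycentric coordinates of the midpoint are the average: (3/10, 2/5, 3/10).
Converting: (3/10)·U + (2/5)·V + (3/10)·W = (27/5, 1/2).

(27/5, 1/2)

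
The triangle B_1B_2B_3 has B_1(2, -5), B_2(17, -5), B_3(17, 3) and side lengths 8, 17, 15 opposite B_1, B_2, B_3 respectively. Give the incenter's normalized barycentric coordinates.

The incenter has barycentric coordinates proportional to the opposite side lengths: (8 : 17 : 15).
Normalizing by 8+17+15 = 40 gives (1/5, 17/40, 3/8).

(1/5, 17/40, 3/8)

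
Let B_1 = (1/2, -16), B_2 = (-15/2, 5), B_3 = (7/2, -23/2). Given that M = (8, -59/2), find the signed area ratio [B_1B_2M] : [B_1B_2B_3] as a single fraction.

1/2

[B_1B_2B_3] = ½·((1/2)·(5−(-23/2)) + (-15/2)·(-23/2−(-16)) + (7/2)·(-16−5)) = ½·(33/4 − 135/4 − 147/2) = -99/2.
[B_1B_2M] = ½·((1/2)·(5−(-59/2)) + (-15/2)·(-59/2−(-16)) + 8·(-16−5)) = ½·(69/4 + 405/4 − 168) = -99/4, so the ratio is (-99/4)/(-99/2) = 1/2.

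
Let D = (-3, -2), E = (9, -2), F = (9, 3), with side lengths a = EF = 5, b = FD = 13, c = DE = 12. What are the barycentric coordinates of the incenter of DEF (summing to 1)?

(1/6, 13/30, 2/5)

The incenter has barycentric coordinates proportional to the opposite side lengths: (5 : 13 : 12).
Normalizing by 5+13+12 = 30 gives (1/6, 13/30, 2/5).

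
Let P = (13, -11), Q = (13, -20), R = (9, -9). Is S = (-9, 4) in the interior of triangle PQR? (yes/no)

Barycentric coordinates of S: (-73/18, -4/9, 11/2).
The three coordinates are negative, negative, positive; a point is interior exactly when all three are positive.

no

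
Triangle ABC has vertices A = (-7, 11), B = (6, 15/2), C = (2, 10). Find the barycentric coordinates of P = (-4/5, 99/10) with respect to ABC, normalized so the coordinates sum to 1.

(2/5, 1/5, 2/5)

Signed area of the reference triangle: [ABC] = ½·((-7)·(15/2−10) + 6·(10−11) + 2·(11−(15/2))) = ½·(35/2 − 6 + 7) = 37/4.
[PBC] = ½·((-4/5)·(15/2−10) + 6·(10−(99/10)) + 2·(99/10−(15/2))) = ½·(2 + 3/5 + 24/5) = 37/10, so the A-coordinate is (37/10)/(37/4) = 2/5.
[APC] = ½·((-7)·(99/10−10) + (-4/5)·(10−11) + 2·(11−(99/10))) = ½·(7/10 + 4/5 + 11/5) = 37/20, so the B-coordinate is 1/5.
[ABP] = ½·((-7)·(15/2−(99/10)) + 6·(99/10−11) + (-4/5)·(11−(15/2))) = ½·(84/5 − 33/5 − 14/5) = 37/10, so the C-coordinate is 2/5.
Check: 2/5 + 1/5 + 2/5 = 1.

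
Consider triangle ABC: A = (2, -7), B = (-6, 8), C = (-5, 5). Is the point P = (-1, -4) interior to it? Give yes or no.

no

Barycentric coordinates of P: (1/3, -5/3, 7/3).
The three coordinates are positive, negative, positive; a point is interior exactly when all three are positive.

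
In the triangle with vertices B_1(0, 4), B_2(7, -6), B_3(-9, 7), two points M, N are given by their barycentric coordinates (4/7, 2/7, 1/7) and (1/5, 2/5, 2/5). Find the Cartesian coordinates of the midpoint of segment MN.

(-3/70, 97/70)

Barycentric coordinates of the midpoint are the average: (27/70, 12/35, 19/70).
Converting: (27/70)·B_1 + (12/35)·B_2 + (19/70)·B_3 = (-3/70, 97/70).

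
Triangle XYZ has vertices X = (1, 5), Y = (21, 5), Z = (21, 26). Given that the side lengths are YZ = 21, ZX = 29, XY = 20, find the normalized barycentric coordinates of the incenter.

The incenter has barycentric coordinates proportional to the opposite side lengths: (21 : 29 : 20).
Normalizing by 21+29+20 = 70 gives (3/10, 29/70, 2/7).

(3/10, 29/70, 2/7)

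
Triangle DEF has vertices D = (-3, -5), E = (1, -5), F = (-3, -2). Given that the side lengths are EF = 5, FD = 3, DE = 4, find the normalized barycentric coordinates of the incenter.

The incenter has barycentric coordinates proportional to the opposite side lengths: (5 : 3 : 4).
Normalizing by 5+3+4 = 12 gives (5/12, 1/4, 1/3).

(5/12, 1/4, 1/3)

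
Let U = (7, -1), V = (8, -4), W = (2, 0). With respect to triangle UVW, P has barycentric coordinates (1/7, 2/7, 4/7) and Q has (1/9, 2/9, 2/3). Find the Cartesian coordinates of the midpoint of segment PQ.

(262/63, -8/7)

Barycentric coordinates of the midpoint are the average: (8/63, 16/63, 13/21).
Converting: (8/63)·U + (16/63)·V + (13/21)·W = (262/63, -8/7).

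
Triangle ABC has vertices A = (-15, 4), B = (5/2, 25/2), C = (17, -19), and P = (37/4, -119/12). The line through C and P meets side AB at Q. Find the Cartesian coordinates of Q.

Barycentric coordinates of P with respect to ABC: (1/6, 1/6, 2/3).
On side AB the C-coordinate is zero; dropping P's C-weight 2/3 and renormalizing the remaining 1/6 : 1/6 gives weights 1/2, 1/2 on A, B.
Q = (1/2)·(-15, 4) + (1/2)·(5/2, 25/2) = (-25/4, 33/4).

(-25/4, 33/4)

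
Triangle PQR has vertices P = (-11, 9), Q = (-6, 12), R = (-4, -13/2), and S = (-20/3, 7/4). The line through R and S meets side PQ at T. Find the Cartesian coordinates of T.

(-28/3, 10)

Barycentric coordinates of S with respect to PQR: (1/3, 1/6, 1/2).
On side PQ the R-coordinate is zero; dropping S's R-weight 1/2 and renormalizing the remaining 1/3 : 1/6 gives weights 2/3, 1/3 on P, Q.
T = (2/3)·(-11, 9) + (1/3)·(-6, 12) = (-28/3, 10).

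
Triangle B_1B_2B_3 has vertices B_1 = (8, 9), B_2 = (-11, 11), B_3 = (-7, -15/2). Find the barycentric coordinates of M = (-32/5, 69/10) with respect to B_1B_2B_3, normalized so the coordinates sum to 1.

(1/5, 3/5, 1/5)

Signed area of the reference triangle: [B_1B_2B_3] = ½·(8·(11−(-15/2)) + (-11)·(-15/2−9) + (-7)·(9−11)) = ½·(148 + 363/2 + 14) = 687/4.
[MB_2B_3] = ½·((-32/5)·(11−(-15/2)) + (-11)·(-15/2−(69/10)) + (-7)·(69/10−11)) = ½·(-592/5 + 792/5 + 287/10) = 687/20, so the B_1-coordinate is (687/20)/(687/4) = 1/5.
[B_1MB_3] = ½·(8·(69/10−(-15/2)) + (-32/5)·(-15/2−9) + (-7)·(9−(69/10))) = ½·(576/5 + 528/5 − 147/10) = 2061/20, so the B_2-coordinate is 3/5.
[B_1B_2M] = ½·(8·(11−(69/10)) + (-11)·(69/10−9) + (-32/5)·(9−11)) = ½·(164/5 + 231/10 + 64/5) = 687/20, so the B_3-coordinate is 1/5.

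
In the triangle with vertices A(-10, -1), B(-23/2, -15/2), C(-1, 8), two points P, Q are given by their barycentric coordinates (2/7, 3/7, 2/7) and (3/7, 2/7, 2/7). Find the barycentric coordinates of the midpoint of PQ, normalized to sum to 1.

(5/14, 5/14, 2/7)

Since both coordinate triples sum to 1, the midpoint's barycentrics are the componentwise average.
(2/7+3/7)/2 = 5/14; similarly 5/14 and 2/7.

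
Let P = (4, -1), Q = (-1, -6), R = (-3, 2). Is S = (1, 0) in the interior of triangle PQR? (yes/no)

yes

Barycentric coordinates of S: (14/25, 1/25, 2/5).
The three coordinates are positive, positive, positive; a point is interior exactly when all three are positive.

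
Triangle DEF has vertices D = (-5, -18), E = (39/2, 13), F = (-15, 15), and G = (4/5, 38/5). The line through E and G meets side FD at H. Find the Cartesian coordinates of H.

Barycentric coordinates of G with respect to DEF: (1/5, 2/5, 2/5).
On side FD the E-coordinate is zero; dropping G's E-weight 2/5 and renormalizing the remaining 2/5 : 1/5 gives weights 2/3, 1/3 on F, D.
H = (2/3)·(-15, 15) + (1/3)·(-5, -18) = (-35/3, 4).

(-35/3, 4)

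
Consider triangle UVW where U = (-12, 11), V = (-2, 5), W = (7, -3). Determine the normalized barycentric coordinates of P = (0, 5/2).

Signed area of the reference triangle: [UVW] = ½·((-12)·(5−(-3)) + (-2)·(-3−11) + 7·(11−5)) = ½·(-96 + 28 + 42) = -13.
[PVW] = ½·(0·(5−(-3)) + (-2)·(-3−(5/2)) + 7·(5/2−5)) = ½·(0 + 11 − 35/2) = -13/4, so the U-coordinate is (-13/4)/(-13) = 1/4.
[UPW] = ½·((-12)·(5/2−(-3)) + 0·(-3−11) + 7·(11−(5/2))) = ½·(-66 + 0 + 119/2) = -13/4, so the V-coordinate is 1/4.
[UVP] = ½·((-12)·(5−(5/2)) + (-2)·(5/2−11) + 0·(11−5)) = ½·(-30 + 17 + 0) = -13/2, so the W-coordinate is 1/2.
Check: 1/4 + 1/4 + 1/2 = 1.

(1/4, 1/4, 1/2)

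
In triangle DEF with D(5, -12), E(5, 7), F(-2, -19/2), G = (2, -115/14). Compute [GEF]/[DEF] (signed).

3/7

[DEF] = ½·(5·(7−(-19/2)) + 5·(-19/2−(-12)) + (-2)·(-12−7)) = ½·(165/2 + 25/2 + 38) = 133/2.
[GEF] = ½·(2·(7−(-19/2)) + 5·(-19/2−(-115/14)) + (-2)·(-115/14−7)) = ½·(33 − 45/7 + 213/7) = 57/2, so the ratio is (57/2)/(133/2) = 3/7.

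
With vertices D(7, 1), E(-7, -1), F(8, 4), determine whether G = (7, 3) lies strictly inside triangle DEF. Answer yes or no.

yes

Barycentric coordinates of G: (1/4, 1/20, 7/10).
The three coordinates are positive, positive, positive; a point is interior exactly when all three are positive.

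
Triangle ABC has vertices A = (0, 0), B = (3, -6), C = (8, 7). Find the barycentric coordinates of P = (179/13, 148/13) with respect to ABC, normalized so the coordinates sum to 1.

(-10/13, 1/13, 22/13)

Signed area of the reference triangle: [ABC] = ½·(0·(-6−7) + 3·(7−0) + 8·(0−(-6))) = ½·(0 + 21 + 48) = 69/2.
[PBC] = ½·((179/13)·(-6−7) + 3·(7−(148/13)) + 8·(148/13−(-6))) = ½·(-179 − 171/13 + 1808/13) = -345/13, so the A-coordinate is (-345/13)/(69/2) = -10/13.
[APC] = ½·(0·(148/13−7) + (179/13)·(7−0) + 8·(0−(148/13))) = ½·(0 + 1253/13 − 1184/13) = 69/26, so the B-coordinate is 1/13.
[ABP] = ½·(0·(-6−(148/13)) + 3·(148/13−0) + (179/13)·(0−(-6))) = ½·(0 + 444/13 + 1074/13) = 759/13, so the C-coordinate is 22/13.
Check: -10/13 + 1/13 + 22/13 = 1.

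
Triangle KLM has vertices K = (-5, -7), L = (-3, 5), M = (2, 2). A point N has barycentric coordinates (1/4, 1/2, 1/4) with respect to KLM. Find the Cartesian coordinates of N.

N = (1/4)·K + (1/2)·L + (1/4)·M.
x-coordinate: (1/4)·(-5) + (1/2)·(-3) + (1/4)·2 = -9/4.
y-coordinate: (1/4)·(-7) + (1/2)·5 + (1/4)·2 = 5/4.

(-9/4, 5/4)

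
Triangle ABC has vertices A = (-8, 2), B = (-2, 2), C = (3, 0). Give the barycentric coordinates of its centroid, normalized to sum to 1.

(1/3, 1/3, 1/3)

The centroid is the average of the vertices, so each weight is 1/3.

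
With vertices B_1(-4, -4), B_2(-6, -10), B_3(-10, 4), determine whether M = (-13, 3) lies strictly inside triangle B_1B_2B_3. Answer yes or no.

Barycentric coordinates of M: (-23/26, 15/26, 17/13).
The three coordinates are negative, positive, positive; a point is interior exactly when all three are positive.

no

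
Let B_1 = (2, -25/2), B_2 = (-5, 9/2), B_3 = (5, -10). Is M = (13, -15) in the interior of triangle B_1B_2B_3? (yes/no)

Barycentric coordinates of M: (-132/137, -70/137, 339/137).
The three coordinates are negative, negative, positive; a point is interior exactly when all three are positive.

no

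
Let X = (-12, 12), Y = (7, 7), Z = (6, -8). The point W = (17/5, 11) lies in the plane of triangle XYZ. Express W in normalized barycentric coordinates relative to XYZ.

Signed area of the reference triangle: [XYZ] = ½·((-12)·(7−(-8)) + 7·(-8−12) + 6·(12−7)) = ½·(-180 − 140 + 30) = -145.
[WYZ] = ½·((17/5)·(7−(-8)) + 7·(-8−11) + 6·(11−7)) = ½·(51 − 133 + 24) = -29, so the X-coordinate is (-29)/(-145) = 1/5.
[XWZ] = ½·((-12)·(11−(-8)) + (17/5)·(-8−12) + 6·(12−11)) = ½·(-228 − 68 + 6) = -145, so the Y-coordinate is 1.
[XYW] = ½·((-12)·(7−11) + 7·(11−12) + (17/5)·(12−7)) = ½·(48 − 7 + 17) = 29, so the Z-coordinate is -1/5.
Check: 1/5 + 1 − 1/5 = 1.

(1/5, 1, -1/5)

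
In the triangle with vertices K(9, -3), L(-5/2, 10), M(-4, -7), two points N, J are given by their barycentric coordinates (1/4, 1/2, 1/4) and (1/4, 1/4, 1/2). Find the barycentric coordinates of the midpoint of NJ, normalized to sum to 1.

Since both coordinate triples sum to 1, the midpoint's barycentrics are the componentwise average.
(1/4+1/4)/2 = 1/4; similarly 3/8 and 3/8.

(1/4, 3/8, 3/8)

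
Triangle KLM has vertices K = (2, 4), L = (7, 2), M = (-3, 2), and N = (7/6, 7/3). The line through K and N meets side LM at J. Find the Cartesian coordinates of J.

(1, 2)

Barycentric coordinates of N with respect to KLM: (1/6, 1/3, 1/2).
On side LM the K-coordinate is zero; dropping N's K-weight 1/6 and renormalizing the remaining 1/3 : 1/2 gives weights 2/5, 3/5 on L, M.
J = (2/5)·(7, 2) + (3/5)·(-3, 2) = (1, 2).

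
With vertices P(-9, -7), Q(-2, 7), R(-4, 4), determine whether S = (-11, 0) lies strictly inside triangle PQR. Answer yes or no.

Barycentric coordinates of S: (-13/7, -57/7, 11).
The three coordinates are negative, negative, positive; a point is interior exactly when all three are positive.

no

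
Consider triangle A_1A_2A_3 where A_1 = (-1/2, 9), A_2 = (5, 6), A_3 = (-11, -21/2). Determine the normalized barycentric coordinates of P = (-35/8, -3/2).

(1/4, 1/4, 1/2)

Signed area of the reference triangle: [A_1A_2A_3] = ½·((-1/2)·(6−(-21/2)) + 5·(-21/2−9) + (-11)·(9−6)) = ½·(-33/4 − 195/2 − 33) = -555/8.
[PA_2A_3] = ½·((-35/8)·(6−(-21/2)) + 5·(-21/2−(-3/2)) + (-11)·(-3/2−6)) = ½·(-1155/16 − 45 + 165/2) = -555/32, so the A_1-coordinate is (-555/32)/(-555/8) = 1/4.
[A_1PA_3] = ½·((-1/2)·(-3/2−(-21/2)) + (-35/8)·(-21/2−9) + (-11)·(9−(-3/2))) = ½·(-9/2 + 1365/16 − 231/2) = -555/32, so the A_2-coordinate is 1/4.
[A_1A_2P] = ½·((-1/2)·(6−(-3/2)) + 5·(-3/2−9) + (-35/8)·(9−6)) = ½·(-15/4 − 105/2 − 105/8) = -555/16, so the A_3-coordinate is 1/2.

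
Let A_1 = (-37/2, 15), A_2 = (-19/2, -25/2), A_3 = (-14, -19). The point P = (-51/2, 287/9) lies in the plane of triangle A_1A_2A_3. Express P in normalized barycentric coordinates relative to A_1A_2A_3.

(5/3, -8/9, 2/9)

Signed area of the reference triangle: [A_1A_2A_3] = ½·((-37/2)·(-25/2−(-19)) + (-19/2)·(-19−15) + (-14)·(15−(-25/2))) = ½·(-481/4 + 323 − 385) = -729/8.
[PA_2A_3] = ½·((-51/2)·(-25/2−(-19)) + (-19/2)·(-19−(287/9)) + (-14)·(287/9−(-25/2))) = ½·(-663/4 + 4351/9 − 5593/9) = -1215/8, so the A_1-coordinate is (-1215/8)/(-729/8) = 5/3.
[A_1PA_3] = ½·((-37/2)·(287/9−(-19)) + (-51/2)·(-19−15) + (-14)·(15−(287/9))) = ½·(-8473/9 + 867 + 2128/9) = 81, so the A_2-coordinate is -8/9.
[A_1A_2P] = ½·((-37/2)·(-25/2−(287/9)) + (-19/2)·(287/9−15) + (-51/2)·(15−(-25/2))) = ½·(29563/36 − 1444/9 − 2805/4) = -81/4, so the A_3-coordinate is 2/9.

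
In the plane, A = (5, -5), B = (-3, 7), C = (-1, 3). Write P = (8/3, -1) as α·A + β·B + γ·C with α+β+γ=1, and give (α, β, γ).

Signed area of the reference triangle: [ABC] = ½·(5·(7−3) + (-3)·(3−(-5)) + (-1)·(-5−7)) = ½·(20 − 24 + 12) = 4.
[PBC] = ½·((8/3)·(7−3) + (-3)·(3−(-1)) + (-1)·(-1−7)) = ½·(32/3 − 12 + 8) = 10/3, so the A-coordinate is (10/3)/4 = 5/6.
[APC] = ½·(5·(-1−3) + (8/3)·(3−(-5)) + (-1)·(-5−(-1))) = ½·(-20 + 64/3 + 4) = 8/3, so the B-coordinate is 2/3.
[ABP] = ½·(5·(7−(-1)) + (-3)·(-1−(-5)) + (8/3)·(-5−7)) = ½·(40 − 12 − 32) = -2, so the C-coordinate is -1/2.

(5/6, 2/3, -1/2)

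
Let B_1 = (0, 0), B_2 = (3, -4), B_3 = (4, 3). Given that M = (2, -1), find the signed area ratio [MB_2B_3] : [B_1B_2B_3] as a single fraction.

2/5

[B_1B_2B_3] = ½·(0·(-4−3) + 3·(3−0) + 4·(0−(-4))) = ½·(0 + 9 + 16) = 25/2.
[MB_2B_3] = ½·(2·(-4−3) + 3·(3−(-1)) + 4·(-1−(-4))) = ½·(-14 + 12 + 12) = 5, so the ratio is 5/(25/2) = 2/5.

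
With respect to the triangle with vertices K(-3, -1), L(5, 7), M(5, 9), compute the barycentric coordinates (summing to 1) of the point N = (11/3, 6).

(1/6, 2/3, 1/6)

Signed area of the reference triangle: [KLM] = ½·((-3)·(7−9) + 5·(9−(-1)) + 5·(-1−7)) = ½·(6 + 50 − 40) = 8.
[NLM] = ½·((11/3)·(7−9) + 5·(9−6) + 5·(6−7)) = ½·(-22/3 + 15 − 5) = 4/3, so the K-coordinate is (4/3)/8 = 1/6.
[KNM] = ½·((-3)·(6−9) + (11/3)·(9−(-1)) + 5·(-1−6)) = ½·(9 + 110/3 − 35) = 16/3, so the L-coordinate is 2/3.
[KLN] = ½·((-3)·(7−6) + 5·(6−(-1)) + (11/3)·(-1−7)) = ½·(-3 + 35 − 88/3) = 4/3, so the M-coordinate is 1/6.
Check: 1/6 + 2/3 + 1/6 = 1.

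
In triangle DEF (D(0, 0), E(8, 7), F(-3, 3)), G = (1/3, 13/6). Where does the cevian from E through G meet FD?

(-6/5, 6/5)

Barycentric coordinates of G with respect to DEF: (1/2, 1/6, 1/3).
On side FD the E-coordinate is zero; dropping G's E-weight 1/6 and renormalizing the remaining 1/3 : 1/2 gives weights 2/5, 3/5 on F, D.
H = (2/5)·(-3, 3) + (3/5)·(0, 0) = (-6/5, 6/5).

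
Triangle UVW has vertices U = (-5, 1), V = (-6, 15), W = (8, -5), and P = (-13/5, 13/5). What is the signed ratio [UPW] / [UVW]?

1/5

[UVW] = ½·((-5)·(15−(-5)) + (-6)·(-5−1) + 8·(1−15)) = ½·(-100 + 36 − 112) = -88.
[UPW] = ½·((-5)·(13/5−(-5)) + (-13/5)·(-5−1) + 8·(1−(13/5))) = ½·(-38 + 78/5 − 64/5) = -88/5, so the ratio is (-88/5)/(-88) = 1/5.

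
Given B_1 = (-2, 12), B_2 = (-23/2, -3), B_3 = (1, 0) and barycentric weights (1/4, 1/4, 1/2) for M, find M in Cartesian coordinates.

M = (1/4)·B_1 + (1/4)·B_2 + (1/2)·B_3.
x-coordinate: (1/4)·(-2) + (1/4)·(-23/2) + (1/2)·1 = -23/8.
y-coordinate: (1/4)·12 + (1/4)·(-3) + (1/2)·0 = 9/4.

(-23/8, 9/4)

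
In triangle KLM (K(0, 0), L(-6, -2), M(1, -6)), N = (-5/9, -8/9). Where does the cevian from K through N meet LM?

Barycentric coordinates of N with respect to KLM: (7/9, 1/9, 1/9).
On side LM the K-coordinate is zero; dropping N's K-weight 7/9 and renormalizing the remaining 1/9 : 1/9 gives weights 1/2, 1/2 on L, M.
J = (1/2)·(-6, -2) + (1/2)·(1, -6) = (-5/2, -4).

(-5/2, -4)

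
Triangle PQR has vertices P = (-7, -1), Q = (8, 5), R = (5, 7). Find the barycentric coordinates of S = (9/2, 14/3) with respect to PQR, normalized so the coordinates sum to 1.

(1/6, 1/2, 1/3)

Signed area of the reference triangle: [PQR] = ½·((-7)·(5−7) + 8·(7−(-1)) + 5·(-1−5)) = ½·(14 + 64 − 30) = 24.
[SQR] = ½·((9/2)·(5−7) + 8·(7−(14/3)) + 5·(14/3−5)) = ½·(-9 + 56/3 − 5/3) = 4, so the P-coordinate is 4/24 = 1/6.
[PSR] = ½·((-7)·(14/3−7) + (9/2)·(7−(-1)) + 5·(-1−(14/3))) = ½·(49/3 + 36 − 85/3) = 12, so the Q-coordinate is 1/2.
[PQS] = ½·((-7)·(5−(14/3)) + 8·(14/3−(-1)) + (9/2)·(-1−5)) = ½·(-7/3 + 136/3 − 27) = 8, so the R-coordinate is 1/3.
Check: 1/6 + 1/2 + 1/3 = 1.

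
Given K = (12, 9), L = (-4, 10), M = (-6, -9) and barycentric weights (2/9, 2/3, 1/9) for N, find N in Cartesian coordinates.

(-2/3, 23/3)

N = (2/9)·K + (2/3)·L + (1/9)·M.
x-coordinate: (2/9)·12 + (2/3)·(-4) + (1/9)·(-6) = -2/3.
y-coordinate: (2/9)·9 + (2/3)·10 + (1/9)·(-9) = 23/3.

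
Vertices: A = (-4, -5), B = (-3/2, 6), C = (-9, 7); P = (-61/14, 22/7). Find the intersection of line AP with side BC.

(-9/2, 32/5)

Barycentric coordinates of P with respect to ABC: (2/7, 3/7, 2/7).
On side BC the A-coordinate is zero; dropping P's A-weight 2/7 and renormalizing the remaining 3/7 : 2/7 gives weights 3/5, 2/5 on B, C.
Q = (3/5)·(-3/2, 6) + (2/5)·(-9, 7) = (-9/2, 32/5).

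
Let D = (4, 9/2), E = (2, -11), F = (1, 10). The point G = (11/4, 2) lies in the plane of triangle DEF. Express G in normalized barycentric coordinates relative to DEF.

Signed area of the reference triangle: [DEF] = ½·(4·(-11−10) + 2·(10−(9/2)) + 1·(9/2−(-11))) = ½·(-84 + 11 + 31/2) = -115/4.
[GEF] = ½·((11/4)·(-11−10) + 2·(10−2) + 1·(2−(-11))) = ½·(-231/4 + 16 + 13) = -115/8, so the D-coordinate is (-115/8)/(-115/4) = 1/2.
[DGF] = ½·(4·(2−10) + (11/4)·(10−(9/2)) + 1·(9/2−2)) = ½·(-32 + 121/8 + 5/2) = -115/16, so the E-coordinate is 1/4.
[DEG] = ½·(4·(-11−2) + 2·(2−(9/2)) + (11/4)·(9/2−(-11))) = ½·(-52 − 5 + 341/8) = -115/16, so the F-coordinate is 1/4.
Check: 1/2 + 1/4 + 1/4 = 1.

(1/2, 1/4, 1/4)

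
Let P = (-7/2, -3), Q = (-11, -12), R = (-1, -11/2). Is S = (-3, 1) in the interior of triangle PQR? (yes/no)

no

Barycentric coordinates of S: (104/55, -3/11, -34/55).
The three coordinates are positive, negative, negative; a point is interior exactly when all three are positive.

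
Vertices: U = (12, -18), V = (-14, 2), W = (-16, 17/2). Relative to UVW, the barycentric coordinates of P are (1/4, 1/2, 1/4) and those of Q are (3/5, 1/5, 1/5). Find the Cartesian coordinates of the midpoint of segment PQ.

(-17/5, -403/80)

Barycentric coordinates of the midpoint are the average: (17/40, 7/20, 9/40).
Converting: (17/40)·U + (7/20)·V + (9/40)·W = (-17/5, -403/80).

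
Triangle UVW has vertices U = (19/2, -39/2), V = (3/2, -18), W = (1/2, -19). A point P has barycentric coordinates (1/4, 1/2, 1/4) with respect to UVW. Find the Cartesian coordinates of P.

(13/4, -149/8)

P = (1/4)·U + (1/2)·V + (1/4)·W.
x-coordinate: (1/4)·(19/2) + (1/2)·(3/2) + (1/4)·(1/2) = 13/4.
y-coordinate: (1/4)·(-39/2) + (1/2)·(-18) + (1/4)·(-19) = -149/8.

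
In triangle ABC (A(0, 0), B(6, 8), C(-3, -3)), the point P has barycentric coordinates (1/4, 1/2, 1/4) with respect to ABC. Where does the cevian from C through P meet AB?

(4, 16/3)

Line CP meets AB where the C-coordinate vanishes; zeroing P's C-weight and renormalizing leaves A, B-weights 1/4 : 1/2 → (1/3, 2/3).
So Q = (1/3)·A + (2/3)·B = (4, 16/3).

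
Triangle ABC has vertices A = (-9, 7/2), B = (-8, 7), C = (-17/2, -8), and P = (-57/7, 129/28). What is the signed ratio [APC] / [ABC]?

11/14

[ABC] = ½·((-9)·(7−(-8)) + (-8)·(-8−(7/2)) + (-17/2)·(7/2−7)) = ½·(-135 + 92 + 119/4) = -53/8.
[APC] = ½·((-9)·(129/28−(-8)) + (-57/7)·(-8−(7/2)) + (-17/2)·(7/2−(129/28))) = ½·(-3177/28 + 1311/14 + 527/56) = -583/112, so the ratio is (-583/112)/(-53/8) = 11/14.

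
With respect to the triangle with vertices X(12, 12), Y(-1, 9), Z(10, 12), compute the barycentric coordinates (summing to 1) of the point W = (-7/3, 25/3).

(5/9, 11/9, -7/9)

Signed area of the reference triangle: [XYZ] = ½·(12·(9−12) + (-1)·(12−12) + 10·(12−9)) = ½·(-36 + 0 + 30) = -3.
[WYZ] = ½·((-7/3)·(9−12) + (-1)·(12−(25/3)) + 10·(25/3−9)) = ½·(7 − 11/3 − 20/3) = -5/3, so the X-coordinate is (-5/3)/(-3) = 5/9.
[XWZ] = ½·(12·(25/3−12) + (-7/3)·(12−12) + 10·(12−(25/3))) = ½·(-44 + 0 + 110/3) = -11/3, so the Y-coordinate is 11/9.
[XYW] = ½·(12·(9−(25/3)) + (-1)·(25/3−12) + (-7/3)·(12−9)) = ½·(8 + 11/3 − 7) = 7/3, so the Z-coordinate is -7/9.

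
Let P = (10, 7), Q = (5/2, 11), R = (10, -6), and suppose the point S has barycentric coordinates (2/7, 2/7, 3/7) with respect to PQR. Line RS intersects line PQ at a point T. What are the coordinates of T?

(25/4, 9)

Line RS meets PQ where the R-coordinate vanishes; zeroing S's R-weight and renormalizing leaves P, Q-weights 2/7 : 2/7 → (1/2, 1/2).
So T = (1/2)·P + (1/2)·Q = (25/4, 9).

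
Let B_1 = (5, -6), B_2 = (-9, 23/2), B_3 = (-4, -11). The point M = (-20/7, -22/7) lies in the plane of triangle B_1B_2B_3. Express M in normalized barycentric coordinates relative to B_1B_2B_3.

(2/7, 2/7, 3/7)

Signed area of the reference triangle: [B_1B_2B_3] = ½·(5·(23/2−(-11)) + (-9)·(-11−(-6)) + (-4)·(-6−(23/2))) = ½·(225/2 + 45 + 70) = 455/4.
[MB_2B_3] = ½·((-20/7)·(23/2−(-11)) + (-9)·(-11−(-22/7)) + (-4)·(-22/7−(23/2))) = ½·(-450/7 + 495/7 + 410/7) = 65/2, so the B_1-coordinate is (65/2)/(455/4) = 2/7.
[B_1MB_3] = ½·(5·(-22/7−(-11)) + (-20/7)·(-11−(-6)) + (-4)·(-6−(-22/7))) = ½·(275/7 + 100/7 + 80/7) = 65/2, so the B_2-coordinate is 2/7.
[B_1B_2M] = ½·(5·(23/2−(-22/7)) + (-9)·(-22/7−(-6)) + (-20/7)·(-6−(23/2))) = ½·(1025/14 − 180/7 + 50) = 195/4, so the B_3-coordinate is 3/7.
Check: 2/7 + 2/7 + 3/7 = 1.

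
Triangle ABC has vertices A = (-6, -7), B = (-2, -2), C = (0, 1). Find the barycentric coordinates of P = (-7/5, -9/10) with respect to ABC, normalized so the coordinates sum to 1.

(1/5, 1/10, 7/10)

Signed area of the reference triangle: [ABC] = ½·((-6)·(-2−1) + (-2)·(1−(-7)) + 0·(-7−(-2))) = ½·(18 − 16 + 0) = 1.
[PBC] = ½·((-7/5)·(-2−1) + (-2)·(1−(-9/10)) + 0·(-9/10−(-2))) = ½·(21/5 − 19/5 + 0) = 1/5, so the A-coordinate is (1/5)/1 = 1/5.
[APC] = ½·((-6)·(-9/10−1) + (-7/5)·(1−(-7)) + 0·(-7−(-9/10))) = ½·(57/5 − 56/5 + 0) = 1/10, so the B-coordinate is 1/10.
[ABP] = ½·((-6)·(-2−(-9/10)) + (-2)·(-9/10−(-7)) + (-7/5)·(-7−(-2))) = ½·(33/5 − 61/5 + 7) = 7/10, so the C-coordinate is 7/10.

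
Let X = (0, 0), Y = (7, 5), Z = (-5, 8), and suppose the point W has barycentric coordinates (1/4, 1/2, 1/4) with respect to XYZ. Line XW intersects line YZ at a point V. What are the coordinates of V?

Line XW meets YZ where the X-coordinate vanishes; zeroing W's X-weight and renormalizing leaves Y, Z-weights 1/2 : 1/4 → (2/3, 1/3).
So V = (2/3)·Y + (1/3)·Z = (3, 6).

(3, 6)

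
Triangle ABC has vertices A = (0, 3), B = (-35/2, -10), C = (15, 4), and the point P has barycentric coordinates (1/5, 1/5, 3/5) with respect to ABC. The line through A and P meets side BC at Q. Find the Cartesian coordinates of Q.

(55/8, 1/2)

Line AP meets BC where the A-coordinate vanishes; zeroing P's A-weight and renormalizing leaves B, C-weights 1/5 : 3/5 → (1/4, 3/4).
So Q = (1/4)·B + (3/4)·C = (55/8, 1/2).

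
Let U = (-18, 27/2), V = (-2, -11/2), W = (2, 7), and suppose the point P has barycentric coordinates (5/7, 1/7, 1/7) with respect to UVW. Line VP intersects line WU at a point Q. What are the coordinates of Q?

Line VP meets WU where the V-coordinate vanishes; zeroing P's V-weight and renormalizing leaves W, U-weights 1/7 : 5/7 → (1/6, 5/6).
So Q = (1/6)·W + (5/6)·U = (-44/3, 149/12).

(-44/3, 149/12)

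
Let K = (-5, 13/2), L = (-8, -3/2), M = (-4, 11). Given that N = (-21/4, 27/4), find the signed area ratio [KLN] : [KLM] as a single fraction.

[KLM] = ½·((-5)·(-3/2−11) + (-8)·(11−(13/2)) + (-4)·(13/2−(-3/2))) = ½·(125/2 − 36 − 32) = -11/4.
[KLN] = ½·((-5)·(-3/2−(27/4)) + (-8)·(27/4−(13/2)) + (-21/4)·(13/2−(-3/2))) = ½·(165/4 − 2 − 42) = -11/8, so the ratio is (-11/8)/(-11/4) = 1/2.

1/2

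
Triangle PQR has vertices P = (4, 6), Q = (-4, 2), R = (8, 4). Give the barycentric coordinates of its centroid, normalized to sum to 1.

(1/3, 1/3, 1/3)

The centroid is the average of the vertices, so each weight is 1/3.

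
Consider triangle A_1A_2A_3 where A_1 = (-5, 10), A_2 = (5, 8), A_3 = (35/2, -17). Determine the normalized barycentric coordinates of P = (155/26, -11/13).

(5/13, 3/13, 5/13)

Signed area of the reference triangle: [A_1A_2A_3] = ½·((-5)·(8−(-17)) + 5·(-17−10) + (35/2)·(10−8)) = ½·(-125 − 135 + 35) = -225/2.
[PA_2A_3] = ½·((155/26)·(8−(-17)) + 5·(-17−(-11/13)) + (35/2)·(-11/13−8)) = ½·(3875/26 − 1050/13 − 4025/26) = -1125/26, so the A_1-coordinate is (-1125/26)/(-225/2) = 5/13.
[A_1PA_3] = ½·((-5)·(-11/13−(-17)) + (155/26)·(-17−10) + (35/2)·(10−(-11/13))) = ½·(-1050/13 − 4185/26 + 4935/26) = -675/26, so the A_2-coordinate is 3/13.
[A_1A_2P] = ½·((-5)·(8−(-11/13)) + 5·(-11/13−10) + (155/26)·(10−8)) = ½·(-575/13 − 705/13 + 155/13) = -1125/26, so the A_3-coordinate is 5/13.
Check: 5/13 + 3/13 + 5/13 = 1.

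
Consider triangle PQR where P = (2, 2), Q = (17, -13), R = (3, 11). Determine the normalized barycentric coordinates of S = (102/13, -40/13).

(7/13, 5/13, 1/13)

Signed area of the reference triangle: [PQR] = ½·(2·(-13−11) + 17·(11−2) + 3·(2−(-13))) = ½·(-48 + 153 + 45) = 75.
[SQR] = ½·((102/13)·(-13−11) + 17·(11−(-40/13)) + 3·(-40/13−(-13))) = ½·(-2448/13 + 3111/13 + 387/13) = 525/13, so the P-coordinate is (525/13)/75 = 7/13.
[PSR] = ½·(2·(-40/13−11) + (102/13)·(11−2) + 3·(2−(-40/13))) = ½·(-366/13 + 918/13 + 198/13) = 375/13, so the Q-coordinate is 5/13.
[PQS] = ½·(2·(-13−(-40/13)) + 17·(-40/13−2) + (102/13)·(2−(-13))) = ½·(-258/13 − 1122/13 + 1530/13) = 75/13, so the R-coordinate is 1/13.
Check: 7/13 + 5/13 + 1/13 = 1.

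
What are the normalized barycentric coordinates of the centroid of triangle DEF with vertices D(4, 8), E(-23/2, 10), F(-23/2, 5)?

(1/3, 1/3, 1/3)

The centroid is the average of the vertices, so each weight is 1/3.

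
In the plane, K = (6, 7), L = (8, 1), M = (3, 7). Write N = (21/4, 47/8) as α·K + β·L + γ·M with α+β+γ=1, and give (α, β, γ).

(7/16, 3/16, 3/8)

Signed area of the reference triangle: [KLM] = ½·(6·(1−7) + 8·(7−7) + 3·(7−1)) = ½·(-36 + 0 + 18) = -9.
[NLM] = ½·((21/4)·(1−7) + 8·(7−(47/8)) + 3·(47/8−1)) = ½·(-63/2 + 9 + 117/8) = -63/16, so the K-coordinate is (-63/16)/(-9) = 7/16.
[KNM] = ½·(6·(47/8−7) + (21/4)·(7−7) + 3·(7−(47/8))) = ½·(-27/4 + 0 + 27/8) = -27/16, so the L-coordinate is 3/16.
[KLN] = ½·(6·(1−(47/8)) + 8·(47/8−7) + (21/4)·(7−1)) = ½·(-117/4 − 9 + 63/2) = -27/8, so the M-coordinate is 3/8.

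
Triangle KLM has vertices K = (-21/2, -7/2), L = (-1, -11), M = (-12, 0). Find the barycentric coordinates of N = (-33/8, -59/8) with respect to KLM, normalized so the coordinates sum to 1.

(-1/4, 3/4, 1/2)

Signed area of the reference triangle: [KLM] = ½·((-21/2)·(-11−0) + (-1)·(0−(-7/2)) + (-12)·(-7/2−(-11))) = ½·(231/2 − 7/2 − 90) = 11.
[NLM] = ½·((-33/8)·(-11−0) + (-1)·(0−(-59/8)) + (-12)·(-59/8−(-11))) = ½·(363/8 − 59/8 − 87/2) = -11/4, so the K-coordinate is (-11/4)/11 = -1/4.
[KNM] = ½·((-21/2)·(-59/8−0) + (-33/8)·(0−(-7/2)) + (-12)·(-7/2−(-59/8))) = ½·(1239/16 − 231/16 − 93/2) = 33/4, so the L-coordinate is 3/4.
[KLN] = ½·((-21/2)·(-11−(-59/8)) + (-1)·(-59/8−(-7/2)) + (-33/8)·(-7/2−(-11))) = ½·(609/16 + 31/8 − 495/16) = 11/2, so the M-coordinate is 1/2.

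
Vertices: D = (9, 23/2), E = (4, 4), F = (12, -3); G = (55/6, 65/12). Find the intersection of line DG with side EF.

(28/3, -2/3)

Barycentric coordinates of G with respect to DEF: (1/2, 1/6, 1/3).
On side EF the D-coordinate is zero; dropping G's D-weight 1/2 and renormalizing the remaining 1/6 : 1/3 gives weights 1/3, 2/3 on E, F.
H = (1/3)·(4, 4) + (2/3)·(12, -3) = (28/3, -2/3).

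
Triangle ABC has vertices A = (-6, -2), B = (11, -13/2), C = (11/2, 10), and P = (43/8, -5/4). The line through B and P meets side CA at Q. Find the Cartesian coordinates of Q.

(-1/4, 4)

Barycentric coordinates of P with respect to ABC: (1/4, 1/2, 1/4).
On side CA the B-coordinate is zero; dropping P's B-weight 1/2 and renormalizing the remaining 1/4 : 1/4 gives weights 1/2, 1/2 on C, A.
Q = (1/2)·(11/2, 10) + (1/2)·(-6, -2) = (-1/4, 4).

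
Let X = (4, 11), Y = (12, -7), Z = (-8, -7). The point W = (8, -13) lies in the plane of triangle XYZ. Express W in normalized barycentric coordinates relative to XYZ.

(-1/3, 1, 1/3)

Signed area of the reference triangle: [XYZ] = ½·(4·(-7−(-7)) + 12·(-7−11) + (-8)·(11−(-7))) = ½·(0 − 216 − 144) = -180.
[WYZ] = ½·(8·(-7−(-7)) + 12·(-7−(-13)) + (-8)·(-13−(-7))) = ½·(0 + 72 + 48) = 60, so the X-coordinate is 60/(-180) = -1/3.
[XWZ] = ½·(4·(-13−(-7)) + 8·(-7−11) + (-8)·(11−(-13))) = ½·(-24 − 144 − 192) = -180, so the Y-coordinate is 1.
[XYW] = ½·(4·(-7−(-13)) + 12·(-13−11) + 8·(11−(-7))) = ½·(24 − 288 + 144) = -60, so the Z-coordinate is 1/3.
Check: -1/3 + 1 + 1/3 = 1.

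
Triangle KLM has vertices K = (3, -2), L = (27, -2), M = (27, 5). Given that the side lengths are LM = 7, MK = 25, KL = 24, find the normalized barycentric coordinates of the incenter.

The incenter has barycentric coordinates proportional to the opposite side lengths: (7 : 25 : 24).
Normalizing by 7+25+24 = 56 gives (1/8, 25/56, 3/7).

(1/8, 25/56, 3/7)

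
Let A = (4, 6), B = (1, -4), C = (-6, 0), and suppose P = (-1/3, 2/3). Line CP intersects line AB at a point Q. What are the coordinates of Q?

Barycentric coordinates of P with respect to ABC: (1/3, 1/3, 1/3).
On side AB the C-coordinate is zero; dropping P's C-weight 1/3 and renormalizing the remaining 1/3 : 1/3 gives weights 1/2, 1/2 on A, B.
Q = (1/2)·(4, 6) + (1/2)·(1, -4) = (5/2, 1).

(5/2, 1)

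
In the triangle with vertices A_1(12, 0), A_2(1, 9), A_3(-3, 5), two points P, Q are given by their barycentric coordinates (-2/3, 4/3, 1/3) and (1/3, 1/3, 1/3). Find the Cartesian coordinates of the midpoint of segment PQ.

Barycentric coordinates of the midpoint are the average: (-1/6, 5/6, 1/3).
Converting: (-1/6)·A_1 + (5/6)·A_2 + (1/3)·A_3 = (-13/6, 55/6).

(-13/6, 55/6)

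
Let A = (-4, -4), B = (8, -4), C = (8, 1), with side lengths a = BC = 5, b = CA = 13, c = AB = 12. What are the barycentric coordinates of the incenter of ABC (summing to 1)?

(1/6, 13/30, 2/5)

The incenter has barycentric coordinates proportional to the opposite side lengths: (5 : 13 : 12).
Normalizing by 5+13+12 = 30 gives (1/6, 13/30, 2/5).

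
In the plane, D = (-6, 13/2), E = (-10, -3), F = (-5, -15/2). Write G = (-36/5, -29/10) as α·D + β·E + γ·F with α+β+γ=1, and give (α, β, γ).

Signed area of the reference triangle: [DEF] = ½·((-6)·(-3−(-15/2)) + (-10)·(-15/2−(13/2)) + (-5)·(13/2−(-3))) = ½·(-27 + 140 − 95/2) = 131/4.
[GEF] = ½·((-36/5)·(-3−(-15/2)) + (-10)·(-15/2−(-29/10)) + (-5)·(-29/10−(-3))) = ½·(-162/5 + 46 − 1/2) = 131/20, so the D-coordinate is (131/20)/(131/4) = 1/5.
[DGF] = ½·((-6)·(-29/10−(-15/2)) + (-36/5)·(-15/2−(13/2)) + (-5)·(13/2−(-29/10))) = ½·(-138/5 + 504/5 − 47) = 131/10, so the E-coordinate is 2/5.
[DEG] = ½·((-6)·(-3−(-29/10)) + (-10)·(-29/10−(13/2)) + (-36/5)·(13/2−(-3))) = ½·(3/5 + 94 − 342/5) = 131/10, so the F-coordinate is 2/5.

(1/5, 2/5, 2/5)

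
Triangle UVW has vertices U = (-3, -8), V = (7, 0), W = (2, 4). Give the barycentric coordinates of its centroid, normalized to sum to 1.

The centroid is the average of the vertices, so each weight is 1/3.

(1/3, 1/3, 1/3)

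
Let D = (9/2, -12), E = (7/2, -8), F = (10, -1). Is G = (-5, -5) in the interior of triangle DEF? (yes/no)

no

Barycentric coordinates of G: (-79/33, 13/3, -31/33).
The three coordinates are negative, positive, negative; a point is interior exactly when all three are positive.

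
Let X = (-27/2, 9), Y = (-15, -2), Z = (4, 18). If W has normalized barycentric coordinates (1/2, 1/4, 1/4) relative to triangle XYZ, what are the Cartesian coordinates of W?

W = (1/2)·X + (1/4)·Y + (1/4)·Z.
x-coordinate: (1/2)·(-27/2) + (1/4)·(-15) + (1/4)·4 = -19/2.
y-coordinate: (1/2)·9 + (1/4)·(-2) + (1/4)·18 = 17/2.

(-19/2, 17/2)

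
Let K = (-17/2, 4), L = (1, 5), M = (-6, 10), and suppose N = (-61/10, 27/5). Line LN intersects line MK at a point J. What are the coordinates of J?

Barycentric coordinates of N with respect to KLM: (3/5, 1/5, 1/5).
On side MK the L-coordinate is zero; dropping N's L-weight 1/5 and renormalizing the remaining 1/5 : 3/5 gives weights 1/4, 3/4 on M, K.
J = (1/4)·(-6, 10) + (3/4)·(-17/2, 4) = (-63/8, 11/2).

(-63/8, 11/2)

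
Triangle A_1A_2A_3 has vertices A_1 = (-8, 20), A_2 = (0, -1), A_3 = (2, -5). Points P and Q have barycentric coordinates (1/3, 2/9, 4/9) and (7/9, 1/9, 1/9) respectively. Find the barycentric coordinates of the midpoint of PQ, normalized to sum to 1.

Since both coordinate triples sum to 1, the midpoint's barycentrics are the componentwise average.
(1/3+7/9)/2 = 5/9; similarly 1/6 and 5/18.

(5/9, 1/6, 5/18)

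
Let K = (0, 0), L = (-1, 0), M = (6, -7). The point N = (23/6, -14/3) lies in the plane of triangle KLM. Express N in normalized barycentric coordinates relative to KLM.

(1/6, 1/6, 2/3)

Signed area of the reference triangle: [KLM] = ½·(0·(0−(-7)) + (-1)·(-7−0) + 6·(0−0)) = ½·(0 + 7 + 0) = 7/2.
[NLM] = ½·((23/6)·(0−(-7)) + (-1)·(-7−(-14/3)) + 6·(-14/3−0)) = ½·(161/6 + 7/3 − 28) = 7/12, so the K-coordinate is (7/12)/(7/2) = 1/6.
[KNM] = ½·(0·(-14/3−(-7)) + (23/6)·(-7−0) + 6·(0−(-14/3))) = ½·(0 − 161/6 + 28) = 7/12, so the L-coordinate is 1/6.
[KLN] = ½·(0·(0−(-14/3)) + (-1)·(-14/3−0) + (23/6)·(0−0)) = ½·(0 + 14/3 + 0) = 7/3, so the M-coordinate is 2/3.
Check: 1/6 + 1/6 + 2/3 = 1.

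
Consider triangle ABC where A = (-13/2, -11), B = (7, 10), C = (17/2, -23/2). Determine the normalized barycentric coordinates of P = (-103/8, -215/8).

Signed area of the reference triangle: [ABC] = ½·((-13/2)·(10−(-23/2)) + 7·(-23/2−(-11)) + (17/2)·(-11−10)) = ½·(-559/4 − 7/2 − 357/2) = -1287/8.
[PBC] = ½·((-103/8)·(10−(-23/2)) + 7·(-23/2−(-215/8)) + (17/2)·(-215/8−10)) = ½·(-4429/16 + 861/8 − 5015/16) = -3861/16, so the A-coordinate is (-3861/16)/(-1287/8) = 3/2.
[APC] = ½·((-13/2)·(-215/8−(-23/2)) + (-103/8)·(-23/2−(-11)) + (17/2)·(-11−(-215/8))) = ½·(1599/16 + 103/16 + 2159/16) = 3861/32, so the B-coordinate is -3/4.
[ABP] = ½·((-13/2)·(10−(-215/8)) + 7·(-215/8−(-11)) + (-103/8)·(-11−10)) = ½·(-3835/16 − 889/8 + 2163/8) = -1287/32, so the C-coordinate is 1/4.
Check: 3/2 − 3/4 + 1/4 = 1.

(3/2, -3/4, 1/4)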